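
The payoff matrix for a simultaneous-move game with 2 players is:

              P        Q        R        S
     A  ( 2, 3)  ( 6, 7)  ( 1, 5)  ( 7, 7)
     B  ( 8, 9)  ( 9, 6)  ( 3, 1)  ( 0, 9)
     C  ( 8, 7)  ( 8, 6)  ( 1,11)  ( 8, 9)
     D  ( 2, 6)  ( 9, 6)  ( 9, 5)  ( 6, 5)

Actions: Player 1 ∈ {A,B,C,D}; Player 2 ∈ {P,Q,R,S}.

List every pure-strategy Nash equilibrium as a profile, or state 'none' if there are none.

(A,P): not NE [P1→C gives 8>2; P2→S gives 7>3]
(A,Q): not NE [P1→D gives 9>6]
(A,R): not NE [P1→D gives 9>1; P2→S gives 7>5]
(A,S): not NE [P1→C gives 8>7]
(B,P): NE
(B,Q): not NE [P2→S gives 9>6]
(B,R): not NE [P1→D gives 9>3; P2→S gives 9>1]
(B,S): not NE [P1→C gives 8>0]
(C,P): not NE [P2→R gives 11>7]
(C,Q): not NE [P1→D gives 9>8; P2→R gives 11>6]
(C,R): not NE [P1→D gives 9>1]
(C,S): not NE [P2→R gives 11>9]
(D,P): not NE [P1→C gives 8>2]
(D,Q): NE
(D,R): not NE [P2→Q gives 6>5]
(D,S): not NE [P1→C gives 8>6; P2→Q gives 6>5]

NE set: (B,P), (D,Q)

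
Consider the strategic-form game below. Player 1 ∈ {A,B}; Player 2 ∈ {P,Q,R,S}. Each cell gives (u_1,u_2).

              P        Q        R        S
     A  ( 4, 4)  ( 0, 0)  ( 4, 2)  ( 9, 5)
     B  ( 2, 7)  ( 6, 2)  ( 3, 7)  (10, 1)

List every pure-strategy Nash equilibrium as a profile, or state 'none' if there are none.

Equilibria: none

(A,P): not NE [P2→S gives 5>4]
(A,Q): not NE [P1→B gives 6>0; P2→S gives 5>0]
(A,R): not NE [P2→S gives 5>2]
(A,S): not NE [P1→B gives 10>9]
(B,P): not NE [P1→A gives 4>2]
(B,Q): not NE [P2→R gives 7>2]
(B,R): not NE [P1→A gives 4>3]
(B,S): not NE [P2→R gives 7>1]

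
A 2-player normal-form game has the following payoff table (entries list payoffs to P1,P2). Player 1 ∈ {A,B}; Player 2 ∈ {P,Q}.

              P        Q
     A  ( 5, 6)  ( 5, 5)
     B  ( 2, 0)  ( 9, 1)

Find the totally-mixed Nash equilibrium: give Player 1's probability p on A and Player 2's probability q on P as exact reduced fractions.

P1 indiff ⇒ q·5+(1-q)·5 = q·2+(1-q)·9 ⇒ q(3) = (1-q)(4) ⇒ q = 4/7
P2 indiff ⇒ p·6+(1-p)·0 = p·5+(1-p)·1 ⇒ p(1) = (1-p)(1) ⇒ p = 1/2

p=1/2, q=4/7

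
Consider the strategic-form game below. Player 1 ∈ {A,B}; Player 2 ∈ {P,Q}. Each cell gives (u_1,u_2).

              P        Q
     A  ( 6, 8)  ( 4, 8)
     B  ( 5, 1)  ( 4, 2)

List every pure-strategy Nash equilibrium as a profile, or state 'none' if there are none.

(A,P): NE
(A,Q): NE
(B,P): not NE [P1→A gives 6>5; P2→Q gives 2>1]
(B,Q): NE

Nash profiles: (A,P), (A,Q), (B,Q)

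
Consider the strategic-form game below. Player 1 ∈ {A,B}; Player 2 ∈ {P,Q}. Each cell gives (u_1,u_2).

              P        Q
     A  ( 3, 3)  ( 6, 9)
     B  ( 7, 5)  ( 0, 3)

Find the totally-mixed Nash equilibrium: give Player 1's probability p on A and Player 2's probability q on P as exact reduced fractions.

(p,q) = (1/4, 3/5)

P1 indiff ⇒ q·3+(1-q)·6 = q·7+(1-q)·0 ⇒ q(-4) = (1-q)(-6) ⇒ q = 3/5
P2 indiff ⇒ p·3+(1-p)·5 = p·9+(1-p)·3 ⇒ p(-6) = (1-p)(-2) ⇒ p = 1/4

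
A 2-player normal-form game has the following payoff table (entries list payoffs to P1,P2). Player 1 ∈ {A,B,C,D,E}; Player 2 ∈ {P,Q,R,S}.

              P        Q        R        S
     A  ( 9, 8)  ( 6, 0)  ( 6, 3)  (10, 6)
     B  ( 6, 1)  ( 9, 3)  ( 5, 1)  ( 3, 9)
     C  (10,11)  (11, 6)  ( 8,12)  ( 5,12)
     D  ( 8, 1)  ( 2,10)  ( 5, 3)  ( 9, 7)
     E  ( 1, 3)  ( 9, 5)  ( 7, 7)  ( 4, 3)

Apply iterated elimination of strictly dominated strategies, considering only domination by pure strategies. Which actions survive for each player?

Remaining: P1:{A,C} P2:{P,R,S}

P1 drop B (C beats it: P:10>6 Q:11>9 R:8>5 S:5>3)
P1 drop D (A beats it: P:9>8 Q:6>2 R:6>5 S:10>9)
P1 drop E (C beats it: P:10>1 Q:11>9 R:8>7 S:5>4)
P2 drop Q (P beats it: A:8>0 C:11>6)
P1→{A,C} P2→{P,R,S}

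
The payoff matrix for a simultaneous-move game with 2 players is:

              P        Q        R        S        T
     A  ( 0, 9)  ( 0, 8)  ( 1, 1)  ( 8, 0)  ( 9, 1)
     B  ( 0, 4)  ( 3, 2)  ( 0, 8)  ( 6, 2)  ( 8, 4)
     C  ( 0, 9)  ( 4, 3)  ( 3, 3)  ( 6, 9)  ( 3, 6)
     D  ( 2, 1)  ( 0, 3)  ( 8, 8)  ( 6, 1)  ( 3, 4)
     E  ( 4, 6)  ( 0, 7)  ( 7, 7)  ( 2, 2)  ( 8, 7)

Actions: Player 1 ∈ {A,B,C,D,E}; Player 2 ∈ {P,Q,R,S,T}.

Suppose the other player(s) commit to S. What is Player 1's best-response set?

u_1(A vs S) = 8
u_1(B vs S) = 6
u_1(C vs S) = 6
u_1(D vs S) = 6
u_1(E vs S) = 2
max payoff 8 at {A}

P1 best: {A}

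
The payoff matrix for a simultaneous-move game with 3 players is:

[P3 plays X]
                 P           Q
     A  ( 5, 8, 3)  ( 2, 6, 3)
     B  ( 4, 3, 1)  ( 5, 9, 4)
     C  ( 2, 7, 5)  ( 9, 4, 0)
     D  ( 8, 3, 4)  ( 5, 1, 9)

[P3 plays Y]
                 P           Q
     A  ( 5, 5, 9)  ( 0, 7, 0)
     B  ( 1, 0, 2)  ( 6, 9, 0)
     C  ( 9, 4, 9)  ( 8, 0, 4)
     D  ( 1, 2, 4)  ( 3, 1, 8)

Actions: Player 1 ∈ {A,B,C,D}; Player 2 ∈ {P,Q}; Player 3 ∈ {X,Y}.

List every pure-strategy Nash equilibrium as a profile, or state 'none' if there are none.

PSNE = {(C,P,Y), (D,P,X)}

(A,P,X): not NE [P1→D gives 8>5; P3→Y gives 9>3]
(A,P,Y): not NE [P1→C gives 9>5; P2→Q gives 7>5]
(A,Q,X): not NE [P1→C gives 9>2; P2→P gives 8>6]
(A,Q,Y): not NE [P1→C gives 8>0; P3→X gives 3>0]
(B,P,X): not NE [P1→D gives 8>4; P2→Q gives 9>3; P3→Y gives 2>1]
(B,P,Y): not NE [P1→C gives 9>1; P2→Q gives 9>0]
(B,Q,X): not NE [P1→C gives 9>5]
(B,Q,Y): not NE [P1→C gives 8>6; P3→X gives 4>0]
(C,P,X): not NE [P1→D gives 8>2; P3→Y gives 9>5]
(C,P,Y): NE
(C,Q,X): not NE [P2→P gives 7>4; P3→Y gives 4>0]
(C,Q,Y): not NE [P2→P gives 4>0]
(D,P,X): NE
(D,P,Y): not NE [P1→C gives 9>1]
(D,Q,X): not NE [P1→C gives 9>5; P2→P gives 3>1]
(D,Q,Y): not NE [P1→C gives 8>3; P2→P gives 2>1; P3→X gives 9>8]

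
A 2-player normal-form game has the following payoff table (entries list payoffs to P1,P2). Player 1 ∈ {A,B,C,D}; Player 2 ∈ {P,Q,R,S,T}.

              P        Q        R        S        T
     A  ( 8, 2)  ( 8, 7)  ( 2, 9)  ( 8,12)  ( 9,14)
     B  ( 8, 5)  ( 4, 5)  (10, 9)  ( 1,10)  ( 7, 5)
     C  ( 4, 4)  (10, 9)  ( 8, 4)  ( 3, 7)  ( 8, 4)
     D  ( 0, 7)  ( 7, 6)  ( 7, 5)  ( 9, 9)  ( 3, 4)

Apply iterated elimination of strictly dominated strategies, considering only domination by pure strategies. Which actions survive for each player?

Survivors P1:{A,C,D} P2:{Q,S,T}

P2 drop P (S beats it: A:12>2 B:10>5 C:7>4 D:9>7)
P2 drop R (S beats it: A:12>9 B:10>9 C:7>4 D:9>5)
P1 drop B (A beats it: Q:8>4 S:8>1 T:9>7)
P1→{A,C,D} P2→{Q,S,T}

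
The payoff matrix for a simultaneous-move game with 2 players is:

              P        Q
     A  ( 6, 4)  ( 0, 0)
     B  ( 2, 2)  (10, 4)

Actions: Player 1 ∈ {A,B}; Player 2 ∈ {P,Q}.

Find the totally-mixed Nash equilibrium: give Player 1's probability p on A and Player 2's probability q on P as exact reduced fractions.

P1 indiff ⇒ q·6+(1-q)·0 = q·2+(1-q)·10 ⇒ q(4) = (1-q)(10) ⇒ q = 5/7
P2 indiff ⇒ p·4+(1-p)·2 = p·0+(1-p)·4 ⇒ p(4) = (1-p)(2) ⇒ p = 1/3

(p,q) = (1/3, 5/7)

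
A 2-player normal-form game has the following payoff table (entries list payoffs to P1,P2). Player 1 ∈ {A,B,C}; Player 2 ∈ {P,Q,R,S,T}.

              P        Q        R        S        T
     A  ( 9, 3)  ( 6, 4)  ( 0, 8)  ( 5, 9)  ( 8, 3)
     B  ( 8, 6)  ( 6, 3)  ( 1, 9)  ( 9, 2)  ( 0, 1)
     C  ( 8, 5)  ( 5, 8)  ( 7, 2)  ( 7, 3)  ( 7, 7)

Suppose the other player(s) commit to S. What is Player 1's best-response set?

u_1(A vs S) = 5
u_1(B vs S) = 9
u_1(C vs S) = 7
max payoff 9 at {B}

argmax u_1 = {B}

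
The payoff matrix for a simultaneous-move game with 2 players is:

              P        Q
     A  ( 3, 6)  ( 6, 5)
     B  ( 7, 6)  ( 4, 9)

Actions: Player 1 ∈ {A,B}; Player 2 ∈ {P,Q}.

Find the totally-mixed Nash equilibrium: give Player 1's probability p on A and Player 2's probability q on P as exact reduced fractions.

P1 indiff ⇒ q·3+(1-q)·6 = q·7+(1-q)·4 ⇒ q(-4) = (1-q)(-2) ⇒ q = 1/3
P2 indiff ⇒ p·6+(1-p)·6 = p·5+(1-p)·9 ⇒ p(1) = (1-p)(3) ⇒ p = 3/4

P1 mixes 3/4 on A; P2 mixes 1/3 on P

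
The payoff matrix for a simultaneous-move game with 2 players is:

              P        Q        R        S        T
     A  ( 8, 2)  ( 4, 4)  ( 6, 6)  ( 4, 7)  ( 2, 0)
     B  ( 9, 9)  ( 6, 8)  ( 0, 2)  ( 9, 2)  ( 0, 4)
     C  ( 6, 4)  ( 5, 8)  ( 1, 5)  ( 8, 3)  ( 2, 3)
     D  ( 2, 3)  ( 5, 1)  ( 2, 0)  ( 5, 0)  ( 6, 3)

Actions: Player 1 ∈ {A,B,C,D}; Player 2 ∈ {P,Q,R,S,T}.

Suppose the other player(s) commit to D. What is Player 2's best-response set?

u_2(P vs D) = 3
u_2(Q vs D) = 1
u_2(R vs D) = 0
u_2(S vs D) = 0
u_2(T vs D) = 3
max payoff 3 at {P,T}

P2 best: {P,T}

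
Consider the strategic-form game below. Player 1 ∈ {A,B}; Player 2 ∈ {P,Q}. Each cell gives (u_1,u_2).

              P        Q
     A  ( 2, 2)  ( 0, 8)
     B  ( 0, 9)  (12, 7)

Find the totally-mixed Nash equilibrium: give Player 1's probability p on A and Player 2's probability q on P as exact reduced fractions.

P1 indiff ⇒ q·2+(1-q)·0 = q·0+(1-q)·12 ⇒ q(2) = (1-q)(12) ⇒ q = 6/7
P2 indiff ⇒ p·2+(1-p)·9 = p·8+(1-p)·7 ⇒ p(-6) = (1-p)(-2) ⇒ p = 1/4

P1 mixes 1/4 on A; P2 mixes 6/7 on P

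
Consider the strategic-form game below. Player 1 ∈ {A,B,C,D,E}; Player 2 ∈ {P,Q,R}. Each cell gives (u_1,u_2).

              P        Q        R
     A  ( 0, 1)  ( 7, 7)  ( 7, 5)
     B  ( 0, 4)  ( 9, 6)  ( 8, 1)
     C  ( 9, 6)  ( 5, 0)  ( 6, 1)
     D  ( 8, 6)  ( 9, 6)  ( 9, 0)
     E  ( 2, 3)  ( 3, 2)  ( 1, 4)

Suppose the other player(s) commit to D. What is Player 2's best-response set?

u_2(P vs D) = 6
u_2(Q vs D) = 6
u_2(R vs D) = 0
max payoff 6 at {P,Q}

BR_2 = {P,Q}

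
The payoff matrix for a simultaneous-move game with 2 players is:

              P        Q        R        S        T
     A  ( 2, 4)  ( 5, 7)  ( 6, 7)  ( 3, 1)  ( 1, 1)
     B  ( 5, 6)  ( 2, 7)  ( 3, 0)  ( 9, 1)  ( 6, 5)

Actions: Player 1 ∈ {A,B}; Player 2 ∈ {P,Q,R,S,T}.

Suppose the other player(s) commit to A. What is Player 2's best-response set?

u_2(P vs A) = 4
u_2(Q vs A) = 7
u_2(R vs A) = 7
u_2(S vs A) = 1
u_2(T vs A) = 1
max payoff 7 at {Q,R}

P2 best: {Q,R}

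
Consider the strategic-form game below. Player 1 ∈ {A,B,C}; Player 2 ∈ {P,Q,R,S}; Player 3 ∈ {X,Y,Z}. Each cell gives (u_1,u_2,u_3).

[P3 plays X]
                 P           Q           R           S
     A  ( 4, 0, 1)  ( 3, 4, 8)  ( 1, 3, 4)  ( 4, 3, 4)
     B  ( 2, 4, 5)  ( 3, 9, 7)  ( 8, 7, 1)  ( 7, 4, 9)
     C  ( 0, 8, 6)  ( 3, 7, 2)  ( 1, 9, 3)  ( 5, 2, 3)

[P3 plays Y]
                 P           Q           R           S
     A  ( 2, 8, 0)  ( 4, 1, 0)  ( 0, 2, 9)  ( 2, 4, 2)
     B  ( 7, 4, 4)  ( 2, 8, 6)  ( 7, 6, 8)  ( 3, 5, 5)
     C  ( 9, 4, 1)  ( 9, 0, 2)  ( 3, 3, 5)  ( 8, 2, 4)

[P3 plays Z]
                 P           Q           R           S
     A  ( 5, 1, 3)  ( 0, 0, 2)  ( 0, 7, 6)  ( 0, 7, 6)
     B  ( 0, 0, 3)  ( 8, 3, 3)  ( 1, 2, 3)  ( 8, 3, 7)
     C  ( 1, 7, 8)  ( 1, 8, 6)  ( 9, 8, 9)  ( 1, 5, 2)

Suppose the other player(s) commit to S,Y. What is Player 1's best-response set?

u_1(A vs S,Y) = 2
u_1(B vs S,Y) = 3
u_1(C vs S,Y) = 8
max payoff 8 at {C}

BR_1 = {C}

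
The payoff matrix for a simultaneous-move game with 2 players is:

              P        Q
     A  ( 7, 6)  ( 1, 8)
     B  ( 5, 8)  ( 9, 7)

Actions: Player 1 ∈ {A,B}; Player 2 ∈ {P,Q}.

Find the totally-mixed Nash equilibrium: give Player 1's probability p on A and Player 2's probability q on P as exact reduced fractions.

P1 indiff ⇒ q·7+(1-q)·1 = q·5+(1-q)·9 ⇒ q(2) = (1-q)(8) ⇒ q = 4/5
P2 indiff ⇒ p·6+(1-p)·8 = p·8+(1-p)·7 ⇒ p(-2) = (1-p)(-1) ⇒ p = 1/3

(p,q) = (1/3, 4/5)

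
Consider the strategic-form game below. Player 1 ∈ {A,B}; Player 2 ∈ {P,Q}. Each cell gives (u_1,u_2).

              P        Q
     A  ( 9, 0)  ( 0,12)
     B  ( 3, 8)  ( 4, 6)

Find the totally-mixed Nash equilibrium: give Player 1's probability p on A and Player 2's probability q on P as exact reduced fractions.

(p,q) = (1/7, 2/5)

P1 indiff ⇒ q·9+(1-q)·0 = q·3+(1-q)·4 ⇒ q(6) = (1-q)(4) ⇒ q = 2/5
P2 indiff ⇒ p·0+(1-p)·8 = p·12+(1-p)·6 ⇒ p(-12) = (1-p)(-2) ⇒ p = 1/7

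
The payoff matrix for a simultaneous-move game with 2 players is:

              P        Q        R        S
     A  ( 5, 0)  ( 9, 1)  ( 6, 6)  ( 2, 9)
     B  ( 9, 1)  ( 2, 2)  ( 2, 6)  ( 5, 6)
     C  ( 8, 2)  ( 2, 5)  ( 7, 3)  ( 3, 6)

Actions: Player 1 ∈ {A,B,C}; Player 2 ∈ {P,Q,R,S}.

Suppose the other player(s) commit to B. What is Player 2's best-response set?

BR_2 = {R,S}

u_2(P vs B) = 1
u_2(Q vs B) = 2
u_2(R vs B) = 6
u_2(S vs B) = 6
max payoff 6 at {R,S}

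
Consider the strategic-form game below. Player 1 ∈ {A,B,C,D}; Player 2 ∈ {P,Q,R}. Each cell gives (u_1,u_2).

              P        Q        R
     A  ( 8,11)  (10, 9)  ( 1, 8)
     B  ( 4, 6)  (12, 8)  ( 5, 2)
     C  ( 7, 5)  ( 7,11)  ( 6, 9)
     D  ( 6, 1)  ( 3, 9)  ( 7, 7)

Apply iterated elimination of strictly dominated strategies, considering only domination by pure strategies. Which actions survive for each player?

P2 drop R (Q beats it: A:9>8 B:8>2 C:11>9 D:9>7)
P1 drop C (A beats it: P:8>7 Q:10>7)
P1 drop D (A beats it: P:8>6 Q:10>3)
P1→{A,B} P2→{P,Q}

IESDS → P1:{A,B} P2:{P,Q}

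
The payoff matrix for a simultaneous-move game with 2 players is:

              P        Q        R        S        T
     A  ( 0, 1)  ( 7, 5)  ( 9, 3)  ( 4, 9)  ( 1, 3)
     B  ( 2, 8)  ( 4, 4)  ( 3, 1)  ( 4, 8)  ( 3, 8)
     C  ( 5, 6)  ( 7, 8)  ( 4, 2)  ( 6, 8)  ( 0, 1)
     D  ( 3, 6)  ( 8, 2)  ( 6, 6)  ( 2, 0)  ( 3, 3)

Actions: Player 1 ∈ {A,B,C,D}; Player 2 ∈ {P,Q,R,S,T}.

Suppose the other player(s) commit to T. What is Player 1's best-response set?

u_1(A vs T) = 1
u_1(B vs T) = 3
u_1(C vs T) = 0
u_1(D vs T) = 3
max payoff 3 at {B,D}

argmax u_1 = {B,D}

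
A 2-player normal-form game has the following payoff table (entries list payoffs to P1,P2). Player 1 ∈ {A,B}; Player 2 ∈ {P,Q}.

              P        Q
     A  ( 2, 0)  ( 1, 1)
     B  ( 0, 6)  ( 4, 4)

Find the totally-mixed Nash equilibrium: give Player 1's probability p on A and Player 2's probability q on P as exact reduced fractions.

P1 indiff ⇒ q·2+(1-q)·1 = q·0+(1-q)·4 ⇒ q(2) = (1-q)(3) ⇒ q = 3/5
P2 indiff ⇒ p·0+(1-p)·6 = p·1+(1-p)·4 ⇒ p(-1) = (1-p)(-2) ⇒ p = 2/3

(p,q) = (2/3, 3/5)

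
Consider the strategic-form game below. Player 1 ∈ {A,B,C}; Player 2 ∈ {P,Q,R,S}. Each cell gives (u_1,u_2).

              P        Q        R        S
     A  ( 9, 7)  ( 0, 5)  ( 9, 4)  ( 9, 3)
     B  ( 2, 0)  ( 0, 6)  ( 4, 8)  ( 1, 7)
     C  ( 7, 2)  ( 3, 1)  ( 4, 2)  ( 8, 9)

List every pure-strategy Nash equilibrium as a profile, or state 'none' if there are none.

NE set: (A,P)

(A,P): NE
(A,Q): not NE [P1→C gives 3>0; P2→P gives 7>5]
(A,R): not NE [P2→P gives 7>4]
(A,S): not NE [P2→P gives 7>3]
(B,P): not NE [P1→A gives 9>2; P2→R gives 8>0]
(B,Q): not NE [P1→C gives 3>0; P2→R gives 8>6]
(B,R): not NE [P1→A gives 9>4]
(B,S): not NE [P1→A gives 9>1; P2→R gives 8>7]
(C,P): not NE [P1→A gives 9>7; P2→S gives 9>2]
(C,Q): not NE [P2→S gives 9>1]
(C,R): not NE [P1→A gives 9>4; P2→S gives 9>2]
(C,S): not NE [P1→A gives 9>8]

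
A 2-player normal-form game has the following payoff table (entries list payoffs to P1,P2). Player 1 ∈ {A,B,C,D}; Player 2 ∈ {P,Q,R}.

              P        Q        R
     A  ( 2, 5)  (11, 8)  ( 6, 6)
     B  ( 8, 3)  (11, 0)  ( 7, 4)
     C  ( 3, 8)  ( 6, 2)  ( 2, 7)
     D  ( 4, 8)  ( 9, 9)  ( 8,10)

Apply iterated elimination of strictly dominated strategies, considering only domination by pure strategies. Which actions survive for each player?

P1 drop C (B beats it: P:8>3 Q:11>6 R:7>2)
P2 drop P (R beats it: A:6>5 B:4>3 D:10>8)
P1→{A,B,D} P2→{Q,R}

Remaining: P1:{A,B,D} P2:{Q,R}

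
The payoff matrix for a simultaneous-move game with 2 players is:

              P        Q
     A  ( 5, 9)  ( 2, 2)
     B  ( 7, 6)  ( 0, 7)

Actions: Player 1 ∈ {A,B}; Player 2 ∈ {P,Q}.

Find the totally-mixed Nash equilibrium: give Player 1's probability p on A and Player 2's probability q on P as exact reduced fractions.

(p,q) = (1/8, 1/2)

P1 indiff ⇒ q·5+(1-q)·2 = q·7+(1-q)·0 ⇒ q(-2) = (1-q)(-2) ⇒ q = 1/2
P2 indiff ⇒ p·9+(1-p)·6 = p·2+(1-p)·7 ⇒ p(7) = (1-p)(1) ⇒ p = 1/8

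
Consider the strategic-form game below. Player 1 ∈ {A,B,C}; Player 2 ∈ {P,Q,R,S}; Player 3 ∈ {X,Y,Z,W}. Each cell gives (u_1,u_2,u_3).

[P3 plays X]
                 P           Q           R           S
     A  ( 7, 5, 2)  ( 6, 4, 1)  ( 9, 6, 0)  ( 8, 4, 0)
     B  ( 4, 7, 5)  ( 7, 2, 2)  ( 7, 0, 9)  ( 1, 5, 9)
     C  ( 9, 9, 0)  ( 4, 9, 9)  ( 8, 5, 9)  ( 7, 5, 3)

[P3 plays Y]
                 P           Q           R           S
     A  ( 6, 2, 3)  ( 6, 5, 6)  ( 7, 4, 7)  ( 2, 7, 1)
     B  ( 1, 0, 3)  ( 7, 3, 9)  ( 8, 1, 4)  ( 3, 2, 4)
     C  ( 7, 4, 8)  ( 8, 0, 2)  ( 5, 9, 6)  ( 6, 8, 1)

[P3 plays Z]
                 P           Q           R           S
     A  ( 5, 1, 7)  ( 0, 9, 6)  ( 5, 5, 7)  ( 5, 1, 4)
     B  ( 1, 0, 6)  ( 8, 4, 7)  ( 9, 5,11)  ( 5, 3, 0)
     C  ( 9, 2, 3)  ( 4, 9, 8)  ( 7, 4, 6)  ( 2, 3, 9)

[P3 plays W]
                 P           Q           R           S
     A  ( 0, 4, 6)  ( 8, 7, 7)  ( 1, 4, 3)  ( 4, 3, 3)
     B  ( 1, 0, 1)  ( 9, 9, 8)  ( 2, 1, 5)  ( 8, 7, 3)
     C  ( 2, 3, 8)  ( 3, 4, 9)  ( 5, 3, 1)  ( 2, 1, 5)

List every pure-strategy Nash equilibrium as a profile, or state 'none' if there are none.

(A,P,X): not NE [P1→C gives 9>7; P2→R gives 6>5; P3→Z gives 7>2]
(A,P,Y): not NE [P1→C gives 7>6; P2→S gives 7>2; P3→Z gives 7>3]
(A,P,Z): not NE [P1→C gives 9>5; P2→Q gives 9>1]
(A,P,W): not NE [P1→C gives 2>0; P2→Q gives 7>4; P3→Z gives 7>6]
(A,Q,X): not NE [P1→B gives 7>6; P2→R gives 6>4; P3→W gives 7>1]
(A,Q,Y): not NE [P1→C gives 8>6; P2→S gives 7>5; P3→W gives 7>6]
(A,Q,Z): not NE [P1→B gives 8>0; P3→W gives 7>6]
(A,Q,W): not NE [P1→B gives 9>8]
(A,R,X): not NE [P3→Z gives 7>0]
(A,R,Y): not NE [P1→B gives 8>7; P2→S gives 7>4]
(A,R,Z): not NE [P1→B gives 9>5; P2→Q gives 9>5]
(A,R,W): not NE [P1→C gives 5>1; P2→Q gives 7>4; P3→Z gives 7>3]
(A,S,X): not NE [P2→R gives 6>4; P3→Z gives 4>0]
(A,S,Y): not NE [P1→C gives 6>2; P3→Z gives 4>1]
(A,S,Z): not NE [P2→Q gives 9>1]
(A,S,W): not NE [P1→B gives 8>4; P2→Q gives 7>3; P3→Z gives 4>3]
(B,P,X): not NE [P1→C gives 9>4; P3→Z gives 6>5]
(B,P,Y): not NE [P1→C gives 7>1; P2→Q gives 3>0; P3→Z gives 6>3]
(B,P,Z): not NE [P1→C gives 9>1; P2→R gives 5>0]
(B,P,W): not NE [P1→C gives 2>1; P2→Q gives 9>0; P3→Z gives 6>1]
(B,Q,X): not NE [P2→P gives 7>2; P3→Y gives 9>2]
(B,Q,Y): not NE [P1→C gives 8>7]
(B,Q,Z): not NE [P2→R gives 5>4; P3→Y gives 9>7]
(B,Q,W): not NE [P3→Y gives 9>8]
(B,R,X): not NE [P1→A gives 9>7; P2→P gives 7>0; P3→Z gives 11>9]
(B,R,Y): not NE [P2→Q gives 3>1; P3→Z gives 11>4]
(B,R,Z): NE
(B,R,W): not NE [P1→C gives 5>2; P2→Q gives 9>1; P3→Z gives 11>5]
(B,S,X): not NE [P1→A gives 8>1; P2→P gives 7>5]
(B,S,Y): not NE [P1→C gives 6>3; P2→Q gives 3>2; P3→X gives 9>4]
(B,S,Z): not NE [P2→R gives 5>3; P3→X gives 9>0]
(B,S,W): not NE [P2→Q gives 9>7; P3→X gives 9>3]
(C,P,X): not NE [P3→W gives 8>0]
(C,P,Y): not NE [P2→R gives 9>4]
(C,P,Z): not NE [P2→Q gives 9>2; P3→W gives 8>3]
(C,P,W): not NE [P2→Q gives 4>3]
(C,Q,X): not NE [P1→B gives 7>4]
(C,Q,Y): not NE [P2→R gives 9>0; P3→W gives 9>2]
(C,Q,Z): not NE [P1→B gives 8>4; P3→W gives 9>8]
(C,Q,W): not NE [P1→B gives 9>3]
(C,R,X): not NE [P1→A gives 9>8; P2→Q gives 9>5]
(C,R,Y): not NE [P1→B gives 8>5; P3→X gives 9>6]
(C,R,Z): not NE [P1→B gives 9>7; P2→Q gives 9>4; P3→X gives 9>6]
(C,R,W): not NE [P2→Q gives 4>3; P3→X gives 9>1]
(C,S,X): not NE [P1→A gives 8>7; P2→Q gives 9>5; P3→Z gives 9>3]
(C,S,Y): not NE [P2→R gives 9>8; P3→Z gives 9>1]
(C,S,Z): not NE [P1→B gives 5>2; P2→Q gives 9>3]
(C,S,W): not NE [P1→B gives 8>2; P2→Q gives 4>1; P3→Z gives 9>5]

PSNE = {(B,R,Z)}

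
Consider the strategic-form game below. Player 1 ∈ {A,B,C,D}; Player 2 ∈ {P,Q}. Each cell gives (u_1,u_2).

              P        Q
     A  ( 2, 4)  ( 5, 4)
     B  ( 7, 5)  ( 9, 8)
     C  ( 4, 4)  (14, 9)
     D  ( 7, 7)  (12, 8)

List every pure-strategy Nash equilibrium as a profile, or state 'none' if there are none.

(A,P): not NE [P1→D gives 7>2]
(A,Q): not NE [P1→C gives 14>5]
(B,P): not NE [P2→Q gives 8>5]
(B,Q): not NE [P1→C gives 14>9]
(C,P): not NE [P1→D gives 7>4; P2→Q gives 9>4]
(C,Q): NE
(D,P): not NE [P2→Q gives 8>7]
(D,Q): not NE [P1→C gives 14>12]

PSNE = {(C,Q)}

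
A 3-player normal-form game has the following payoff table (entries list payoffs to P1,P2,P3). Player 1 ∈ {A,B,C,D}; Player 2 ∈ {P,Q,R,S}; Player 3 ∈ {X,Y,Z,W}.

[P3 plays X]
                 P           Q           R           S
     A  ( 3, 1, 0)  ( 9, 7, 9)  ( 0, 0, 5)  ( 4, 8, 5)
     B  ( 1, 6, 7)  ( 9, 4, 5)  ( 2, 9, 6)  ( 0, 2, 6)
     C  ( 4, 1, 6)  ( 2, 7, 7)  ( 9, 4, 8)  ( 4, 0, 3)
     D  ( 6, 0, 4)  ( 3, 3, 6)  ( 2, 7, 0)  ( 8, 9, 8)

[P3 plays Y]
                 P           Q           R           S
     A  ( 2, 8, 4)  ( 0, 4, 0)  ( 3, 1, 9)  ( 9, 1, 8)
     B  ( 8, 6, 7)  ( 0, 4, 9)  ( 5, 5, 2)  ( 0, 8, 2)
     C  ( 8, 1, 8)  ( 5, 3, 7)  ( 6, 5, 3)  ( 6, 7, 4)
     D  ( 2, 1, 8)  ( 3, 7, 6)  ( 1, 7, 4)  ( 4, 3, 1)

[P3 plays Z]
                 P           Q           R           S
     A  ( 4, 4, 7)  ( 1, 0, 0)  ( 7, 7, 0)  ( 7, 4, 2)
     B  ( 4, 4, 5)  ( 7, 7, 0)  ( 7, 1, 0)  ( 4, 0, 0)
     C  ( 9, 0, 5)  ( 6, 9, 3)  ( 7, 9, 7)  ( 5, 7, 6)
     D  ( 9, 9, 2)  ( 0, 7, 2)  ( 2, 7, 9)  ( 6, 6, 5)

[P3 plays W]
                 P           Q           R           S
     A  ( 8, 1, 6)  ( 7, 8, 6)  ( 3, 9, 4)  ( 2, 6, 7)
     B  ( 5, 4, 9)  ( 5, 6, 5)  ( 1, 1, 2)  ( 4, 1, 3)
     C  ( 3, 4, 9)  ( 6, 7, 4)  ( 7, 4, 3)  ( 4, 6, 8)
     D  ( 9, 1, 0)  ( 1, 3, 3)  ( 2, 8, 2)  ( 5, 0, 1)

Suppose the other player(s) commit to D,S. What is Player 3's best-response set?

u_3(X vs D,S) = 8
u_3(Y vs D,S) = 1
u_3(Z vs D,S) = 5
u_3(W vs D,S) = 1
max payoff 8 at {X}

argmax u_3 = {X}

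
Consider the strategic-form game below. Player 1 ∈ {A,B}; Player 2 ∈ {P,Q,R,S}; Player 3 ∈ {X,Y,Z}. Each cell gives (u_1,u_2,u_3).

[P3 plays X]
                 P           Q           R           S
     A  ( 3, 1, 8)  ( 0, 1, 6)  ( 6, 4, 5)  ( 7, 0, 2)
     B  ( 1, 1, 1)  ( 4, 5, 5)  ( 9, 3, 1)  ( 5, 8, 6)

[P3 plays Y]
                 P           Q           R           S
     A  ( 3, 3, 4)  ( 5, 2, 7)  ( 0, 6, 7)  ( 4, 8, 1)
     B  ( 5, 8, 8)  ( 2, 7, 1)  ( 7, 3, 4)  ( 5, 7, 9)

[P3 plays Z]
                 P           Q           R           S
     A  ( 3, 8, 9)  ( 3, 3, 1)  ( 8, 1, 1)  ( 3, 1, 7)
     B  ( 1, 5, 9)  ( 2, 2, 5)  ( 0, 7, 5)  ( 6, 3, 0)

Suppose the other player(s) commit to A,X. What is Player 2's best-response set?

BR_2 = {R}

u_2(P vs A,X) = 1
u_2(Q vs A,X) = 1
u_2(R vs A,X) = 4
u_2(S vs A,X) = 0
max payoff 4 at {R}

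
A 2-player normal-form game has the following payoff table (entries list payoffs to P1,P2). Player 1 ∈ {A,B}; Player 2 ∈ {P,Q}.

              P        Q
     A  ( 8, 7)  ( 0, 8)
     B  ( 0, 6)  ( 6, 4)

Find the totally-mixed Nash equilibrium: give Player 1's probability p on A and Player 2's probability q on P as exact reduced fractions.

P1 indiff ⇒ q·8+(1-q)·0 = q·0+(1-q)·6 ⇒ q(8) = (1-q)(6) ⇒ q = 3/7
P2 indiff ⇒ p·7+(1-p)·6 = p·8+(1-p)·4 ⇒ p(-1) = (1-p)(-2) ⇒ p = 2/3

p=2/3, q=3/7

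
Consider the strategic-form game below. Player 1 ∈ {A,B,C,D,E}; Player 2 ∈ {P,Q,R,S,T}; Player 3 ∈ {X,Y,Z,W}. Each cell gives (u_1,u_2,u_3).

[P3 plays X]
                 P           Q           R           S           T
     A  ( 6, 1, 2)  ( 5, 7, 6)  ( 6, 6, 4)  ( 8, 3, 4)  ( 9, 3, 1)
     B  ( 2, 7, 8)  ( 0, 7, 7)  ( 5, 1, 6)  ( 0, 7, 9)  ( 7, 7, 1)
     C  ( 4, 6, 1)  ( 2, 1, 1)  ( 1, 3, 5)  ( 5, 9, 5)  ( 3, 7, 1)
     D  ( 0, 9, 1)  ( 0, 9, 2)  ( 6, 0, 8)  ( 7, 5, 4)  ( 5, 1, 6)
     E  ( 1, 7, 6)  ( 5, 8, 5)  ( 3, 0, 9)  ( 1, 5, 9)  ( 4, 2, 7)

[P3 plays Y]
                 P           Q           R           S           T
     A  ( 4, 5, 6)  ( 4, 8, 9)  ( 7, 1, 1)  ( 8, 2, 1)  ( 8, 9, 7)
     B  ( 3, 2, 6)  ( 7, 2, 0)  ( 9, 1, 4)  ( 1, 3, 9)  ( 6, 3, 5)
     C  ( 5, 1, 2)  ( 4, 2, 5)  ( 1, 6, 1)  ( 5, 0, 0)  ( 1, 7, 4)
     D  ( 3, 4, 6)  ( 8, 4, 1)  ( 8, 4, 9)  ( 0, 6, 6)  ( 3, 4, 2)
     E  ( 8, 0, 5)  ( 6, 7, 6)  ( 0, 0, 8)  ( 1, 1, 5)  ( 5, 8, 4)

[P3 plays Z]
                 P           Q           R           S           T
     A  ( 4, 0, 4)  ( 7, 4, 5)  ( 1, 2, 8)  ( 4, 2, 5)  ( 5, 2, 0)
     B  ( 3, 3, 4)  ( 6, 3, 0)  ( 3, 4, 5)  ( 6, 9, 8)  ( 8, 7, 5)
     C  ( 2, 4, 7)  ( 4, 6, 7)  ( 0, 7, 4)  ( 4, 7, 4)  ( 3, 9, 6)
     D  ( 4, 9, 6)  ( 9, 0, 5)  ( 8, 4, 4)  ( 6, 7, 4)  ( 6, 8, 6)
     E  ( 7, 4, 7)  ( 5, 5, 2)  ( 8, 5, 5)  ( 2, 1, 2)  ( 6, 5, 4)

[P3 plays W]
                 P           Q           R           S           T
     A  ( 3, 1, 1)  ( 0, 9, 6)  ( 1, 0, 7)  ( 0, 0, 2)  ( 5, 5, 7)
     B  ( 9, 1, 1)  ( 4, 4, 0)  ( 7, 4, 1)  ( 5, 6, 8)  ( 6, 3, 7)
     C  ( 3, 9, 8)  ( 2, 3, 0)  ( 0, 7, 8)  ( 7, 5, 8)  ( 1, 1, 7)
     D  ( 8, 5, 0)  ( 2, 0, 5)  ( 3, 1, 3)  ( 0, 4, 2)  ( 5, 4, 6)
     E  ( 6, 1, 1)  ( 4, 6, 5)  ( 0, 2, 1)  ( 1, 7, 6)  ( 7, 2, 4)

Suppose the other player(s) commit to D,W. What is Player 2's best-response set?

u_2(P vs D,W) = 5
u_2(Q vs D,W) = 0
u_2(R vs D,W) = 1
u_2(S vs D,W) = 4
u_2(T vs D,W) = 4
max payoff 5 at {P}

P2 best: {P}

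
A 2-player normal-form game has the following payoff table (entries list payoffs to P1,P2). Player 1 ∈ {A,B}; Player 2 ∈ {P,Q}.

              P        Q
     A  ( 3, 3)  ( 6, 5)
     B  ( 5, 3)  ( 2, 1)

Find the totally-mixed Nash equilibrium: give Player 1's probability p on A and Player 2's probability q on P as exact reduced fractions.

P1 mixes 1/2 on A; P2 mixes 2/3 on P

P1 indiff ⇒ q·3+(1-q)·6 = q·5+(1-q)·2 ⇒ q(-2) = (1-q)(-4) ⇒ q = 2/3
P2 indiff ⇒ p·3+(1-p)·3 = p·5+(1-p)·1 ⇒ p(-2) = (1-p)(-2) ⇒ p = 1/2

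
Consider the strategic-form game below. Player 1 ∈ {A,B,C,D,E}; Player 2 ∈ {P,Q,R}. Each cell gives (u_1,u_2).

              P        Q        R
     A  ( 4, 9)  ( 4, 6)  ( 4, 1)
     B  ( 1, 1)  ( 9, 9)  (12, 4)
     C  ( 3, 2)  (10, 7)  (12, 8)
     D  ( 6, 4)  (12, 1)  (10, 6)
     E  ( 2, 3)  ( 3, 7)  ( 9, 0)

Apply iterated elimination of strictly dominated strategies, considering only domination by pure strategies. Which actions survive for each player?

IESDS → P1:{B,C,D} P2:{Q,R}

P1 drop A (D beats it: P:6>4 Q:12>4 R:10>4)
P1 drop E (C beats it: P:3>2 Q:10>3 R:12>9)
P2 drop P (R beats it: B:4>1 C:8>2 D:6>4)
P1→{B,C,D} P2→{Q,R}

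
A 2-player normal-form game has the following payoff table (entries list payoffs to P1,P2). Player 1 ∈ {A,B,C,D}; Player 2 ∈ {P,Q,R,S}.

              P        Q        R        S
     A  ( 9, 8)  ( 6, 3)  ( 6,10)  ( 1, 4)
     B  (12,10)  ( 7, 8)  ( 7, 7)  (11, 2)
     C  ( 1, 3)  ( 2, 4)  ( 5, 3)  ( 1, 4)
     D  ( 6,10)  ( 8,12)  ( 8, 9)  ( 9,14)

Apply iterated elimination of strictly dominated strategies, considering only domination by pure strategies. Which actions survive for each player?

IESDS → P1:{B,D} P2:{P,Q,S}

P1 drop A (B beats it: P:12>9 Q:7>6 R:7>6 S:11>1)
P1 drop C (B beats it: P:12>1 Q:7>2 R:7>5 S:11>1)
P2 drop R (P beats it: B:10>7 D:10>9)
P1→{B,D} P2→{P,Q,S}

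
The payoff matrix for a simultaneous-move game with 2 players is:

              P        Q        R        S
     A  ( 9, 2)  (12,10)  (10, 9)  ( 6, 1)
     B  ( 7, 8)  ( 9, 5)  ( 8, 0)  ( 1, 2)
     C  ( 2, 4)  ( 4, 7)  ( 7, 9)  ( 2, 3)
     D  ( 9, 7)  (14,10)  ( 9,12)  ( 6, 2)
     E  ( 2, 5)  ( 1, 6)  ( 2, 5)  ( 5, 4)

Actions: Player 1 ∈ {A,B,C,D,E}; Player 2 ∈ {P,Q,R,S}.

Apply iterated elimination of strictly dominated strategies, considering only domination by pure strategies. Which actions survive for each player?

Remaining: P1:{A,D} P2:{Q,R}

P1 drop B (A beats it: P:9>7 Q:12>9 R:10>8 S:6>1)
P1 drop C (A beats it: P:9>2 Q:12>4 R:10>7 S:6>2)
P1 drop E (A beats it: P:9>2 Q:12>1 R:10>2 S:6>5)
P2 drop P (Q beats it: A:10>2 D:10>7)
P2 drop S (Q beats it: A:10>1 D:10>2)
P1→{A,D} P2→{Q,R}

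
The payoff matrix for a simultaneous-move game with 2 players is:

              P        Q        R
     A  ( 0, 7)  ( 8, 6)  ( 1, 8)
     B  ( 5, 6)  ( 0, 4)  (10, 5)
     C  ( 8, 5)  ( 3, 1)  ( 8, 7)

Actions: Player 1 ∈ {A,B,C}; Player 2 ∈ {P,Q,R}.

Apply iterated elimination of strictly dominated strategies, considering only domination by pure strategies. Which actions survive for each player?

IESDS → P1:{B,C} P2:{P,R}

P2 drop Q (P beats it: A:7>6 B:6>4 C:5>1)
P1 drop A (B beats it: P:5>0 R:10>1)
P1→{B,C} P2→{P,R}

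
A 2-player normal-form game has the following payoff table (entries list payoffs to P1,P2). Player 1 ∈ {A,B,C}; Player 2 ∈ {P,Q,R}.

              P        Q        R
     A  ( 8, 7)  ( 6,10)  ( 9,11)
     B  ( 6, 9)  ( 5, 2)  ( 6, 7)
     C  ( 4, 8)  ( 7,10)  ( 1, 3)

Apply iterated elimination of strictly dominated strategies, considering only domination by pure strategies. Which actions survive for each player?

P1 drop B (A beats it: P:8>6 Q:6>5 R:9>6)
P2 drop P (Q beats it: A:10>7 C:10>8)
P1→{A,C} P2→{Q,R}

IESDS → P1:{A,C} P2:{Q,R}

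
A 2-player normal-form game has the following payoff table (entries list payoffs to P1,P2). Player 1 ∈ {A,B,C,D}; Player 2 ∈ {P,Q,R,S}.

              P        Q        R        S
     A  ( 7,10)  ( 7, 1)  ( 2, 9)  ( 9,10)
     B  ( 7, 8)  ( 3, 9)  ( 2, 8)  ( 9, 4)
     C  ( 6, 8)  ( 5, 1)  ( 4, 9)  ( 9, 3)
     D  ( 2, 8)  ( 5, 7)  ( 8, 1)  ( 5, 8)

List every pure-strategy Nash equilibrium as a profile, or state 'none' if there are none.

(A,P): NE
(A,Q): not NE [P2→S gives 10>1]
(A,R): not NE [P1→D gives 8>2; P2→S gives 10>9]
(A,S): NE
(B,P): not NE [P2→Q gives 9>8]
(B,Q): not NE [P1→A gives 7>3]
(B,R): not NE [P1→D gives 8>2; P2→Q gives 9>8]
(B,S): not NE [P2→Q gives 9>4]
(C,P): not NE [P1→B gives 7>6; P2→R gives 9>8]
(C,Q): not NE [P1→A gives 7>5; P2→R gives 9>1]
(C,R): not NE [P1→D gives 8>4]
(C,S): not NE [P2→R gives 9>3]
(D,P): not NE [P1→B gives 7>2]
(D,Q): not NE [P1→A gives 7>5; P2→S gives 8>7]
(D,R): not NE [P2→S gives 8>1]
(D,S): not NE [P1→C gives 9>5]

NE set: (A,P), (A,S)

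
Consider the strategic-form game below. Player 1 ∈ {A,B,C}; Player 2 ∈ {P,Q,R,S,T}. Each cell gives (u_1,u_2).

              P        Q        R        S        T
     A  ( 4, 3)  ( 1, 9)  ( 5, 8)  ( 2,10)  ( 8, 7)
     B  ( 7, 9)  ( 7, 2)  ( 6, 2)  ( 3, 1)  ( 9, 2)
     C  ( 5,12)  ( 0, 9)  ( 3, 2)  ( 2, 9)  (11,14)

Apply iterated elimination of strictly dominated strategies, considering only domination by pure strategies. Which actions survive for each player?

P1 drop A (B beats it: P:7>4 Q:7>1 R:6>5 S:3>2 T:9>8)
P2 drop Q (P beats it: B:9>2 C:12>9)
P2 drop R (P beats it: B:9>2 C:12>2)
P2 drop S (P beats it: B:9>1 C:12>9)
P1→{B,C} P2→{P,T}

IESDS → P1:{B,C} P2:{P,T}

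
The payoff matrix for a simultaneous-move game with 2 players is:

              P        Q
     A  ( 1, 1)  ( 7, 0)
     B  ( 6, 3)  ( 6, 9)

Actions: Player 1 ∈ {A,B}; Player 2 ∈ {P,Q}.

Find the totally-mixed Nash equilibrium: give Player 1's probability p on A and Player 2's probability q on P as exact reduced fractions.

P1 mixes 6/7 on A; P2 mixes 1/6 on P

P1 indiff ⇒ q·1+(1-q)·7 = q·6+(1-q)·6 ⇒ q(-5) = (1-q)(-1) ⇒ q = 1/6
P2 indiff ⇒ p·1+(1-p)·3 = p·0+(1-p)·9 ⇒ p(1) = (1-p)(6) ⇒ p = 6/7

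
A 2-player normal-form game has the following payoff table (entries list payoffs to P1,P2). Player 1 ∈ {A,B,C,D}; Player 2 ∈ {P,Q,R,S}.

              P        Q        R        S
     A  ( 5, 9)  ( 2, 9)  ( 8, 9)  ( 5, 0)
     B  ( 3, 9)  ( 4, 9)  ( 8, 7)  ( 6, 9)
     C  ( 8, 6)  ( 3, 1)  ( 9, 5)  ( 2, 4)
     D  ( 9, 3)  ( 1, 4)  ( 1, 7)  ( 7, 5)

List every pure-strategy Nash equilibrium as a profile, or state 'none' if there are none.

PSNE = {(B,Q)}

(A,P): not NE [P1→D gives 9>5]
(A,Q): not NE [P1→B gives 4>2]
(A,R): not NE [P1→C gives 9>8]
(A,S): not NE [P1→D gives 7>5; P2→R gives 9>0]
(B,P): not NE [P1→D gives 9>3]
(B,Q): NE
(B,R): not NE [P1→C gives 9>8; P2→S gives 9>7]
(B,S): not NE [P1→D gives 7>6]
(C,P): not NE [P1→D gives 9>8]
(C,Q): not NE [P1→B gives 4>3; P2→P gives 6>1]
(C,R): not NE [P2→P gives 6>5]
(C,S): not NE [P1→D gives 7>2; P2→P gives 6>4]
(D,P): not NE [P2→R gives 7>3]
(D,Q): not NE [P1→B gives 4>1; P2→R gives 7>4]
(D,R): not NE [P1→C gives 9>1]
(D,S): not NE [P2→R gives 7>5]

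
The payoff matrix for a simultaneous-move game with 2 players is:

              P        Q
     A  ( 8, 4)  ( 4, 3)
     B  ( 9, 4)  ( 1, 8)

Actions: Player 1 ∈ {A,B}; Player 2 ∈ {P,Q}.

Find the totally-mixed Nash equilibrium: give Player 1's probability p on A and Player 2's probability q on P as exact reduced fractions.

p=4/5, q=3/4

P1 indiff ⇒ q·8+(1-q)·4 = q·9+(1-q)·1 ⇒ q(-1) = (1-q)(-3) ⇒ q = 3/4
P2 indiff ⇒ p·4+(1-p)·4 = p·3+(1-p)·8 ⇒ p(1) = (1-p)(4) ⇒ p = 4/5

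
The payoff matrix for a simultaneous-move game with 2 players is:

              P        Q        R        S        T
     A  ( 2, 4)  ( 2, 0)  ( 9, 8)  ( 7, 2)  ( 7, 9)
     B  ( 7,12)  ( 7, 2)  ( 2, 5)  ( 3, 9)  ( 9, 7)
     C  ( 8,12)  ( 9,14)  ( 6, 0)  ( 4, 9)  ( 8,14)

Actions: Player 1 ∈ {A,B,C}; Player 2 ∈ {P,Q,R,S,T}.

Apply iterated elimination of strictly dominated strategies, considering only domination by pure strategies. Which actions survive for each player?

IESDS → P1:{B,C} P2:{P,Q,T}

P2 drop R (T beats it: A:9>8 B:7>5 C:14>0)
P2 drop S (P beats it: A:4>2 B:12>9 C:12>9)
P1 drop A (B beats it: P:7>2 Q:7>2 T:9>7)
P1→{B,C} P2→{P,Q,T}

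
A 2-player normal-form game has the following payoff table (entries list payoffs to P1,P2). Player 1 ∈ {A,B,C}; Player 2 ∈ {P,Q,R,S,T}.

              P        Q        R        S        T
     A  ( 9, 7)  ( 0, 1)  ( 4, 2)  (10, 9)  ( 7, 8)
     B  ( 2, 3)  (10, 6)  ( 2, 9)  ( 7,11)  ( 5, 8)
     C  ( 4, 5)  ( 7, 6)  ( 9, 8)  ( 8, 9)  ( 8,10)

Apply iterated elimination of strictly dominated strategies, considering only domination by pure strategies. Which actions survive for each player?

IESDS → P1:{A,C} P2:{S,T}

P2 drop P (S beats it: A:9>7 B:11>3 C:9>5)
P2 drop Q (R beats it: A:2>1 B:9>6 C:8>6)
P1 drop B (A beats it: R:4>2 S:10>7 T:7>5)
P2 drop R (S beats it: A:9>2 C:9>8)
P1→{A,C} P2→{S,T}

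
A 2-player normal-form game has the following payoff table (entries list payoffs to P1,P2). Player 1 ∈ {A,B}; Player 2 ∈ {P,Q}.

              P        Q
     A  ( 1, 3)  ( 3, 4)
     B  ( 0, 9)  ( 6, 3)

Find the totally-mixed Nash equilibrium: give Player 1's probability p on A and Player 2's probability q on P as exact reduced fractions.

(p,q) = (6/7, 3/4)

P1 indiff ⇒ q·1+(1-q)·3 = q·0+(1-q)·6 ⇒ q(1) = (1-q)(3) ⇒ q = 3/4
P2 indiff ⇒ p·3+(1-p)·9 = p·4+(1-p)·3 ⇒ p(-1) = (1-p)(-6) ⇒ p = 6/7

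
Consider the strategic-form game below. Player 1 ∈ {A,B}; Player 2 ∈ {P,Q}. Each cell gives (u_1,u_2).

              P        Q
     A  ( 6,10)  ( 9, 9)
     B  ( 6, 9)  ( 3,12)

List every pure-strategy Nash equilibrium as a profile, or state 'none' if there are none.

(A,P): NE
(A,Q): not NE [P2→P gives 10>9]
(B,P): not NE [P2→Q gives 12>9]
(B,Q): not NE [P1→A gives 9>3]

Nash profiles: (A,P)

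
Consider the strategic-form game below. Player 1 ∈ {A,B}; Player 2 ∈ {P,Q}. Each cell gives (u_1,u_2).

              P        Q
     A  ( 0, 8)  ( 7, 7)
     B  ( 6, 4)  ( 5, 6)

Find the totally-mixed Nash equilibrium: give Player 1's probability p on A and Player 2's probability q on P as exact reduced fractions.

P1 indiff ⇒ q·0+(1-q)·7 = q·6+(1-q)·5 ⇒ q(-6) = (1-q)(-2) ⇒ q = 1/4
P2 indiff ⇒ p·8+(1-p)·4 = p·7+(1-p)·6 ⇒ p(1) = (1-p)(2) ⇒ p = 2/3

P1 mixes 2/3 on A; P2 mixes 1/4 on P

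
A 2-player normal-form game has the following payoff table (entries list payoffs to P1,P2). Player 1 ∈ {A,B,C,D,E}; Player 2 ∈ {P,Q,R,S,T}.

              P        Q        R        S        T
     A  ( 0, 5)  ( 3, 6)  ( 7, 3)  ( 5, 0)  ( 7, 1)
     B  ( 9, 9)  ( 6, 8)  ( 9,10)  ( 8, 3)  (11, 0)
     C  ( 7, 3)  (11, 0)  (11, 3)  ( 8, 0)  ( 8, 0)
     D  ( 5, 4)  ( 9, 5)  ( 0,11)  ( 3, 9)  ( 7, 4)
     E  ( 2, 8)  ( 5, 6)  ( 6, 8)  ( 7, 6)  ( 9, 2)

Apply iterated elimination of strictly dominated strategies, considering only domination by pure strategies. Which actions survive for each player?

Remaining: P1:{B,C} P2:{P,R}

P1 drop A (B beats it: P:9>0 Q:6>3 R:9>7 S:8>5 T:11>7)
P1 drop D (C beats it: P:7>5 Q:11>9 R:11>0 S:8>3 T:8>7)
P1 drop E (B beats it: P:9>2 Q:6>5 R:9>6 S:8>7 T:11>9)
P2 drop Q (P beats it: B:9>8 C:3>0)
P2 drop S (P beats it: B:9>3 C:3>0)
P2 drop T (P beats it: B:9>0 C:3>0)
P1→{B,C} P2→{P,R}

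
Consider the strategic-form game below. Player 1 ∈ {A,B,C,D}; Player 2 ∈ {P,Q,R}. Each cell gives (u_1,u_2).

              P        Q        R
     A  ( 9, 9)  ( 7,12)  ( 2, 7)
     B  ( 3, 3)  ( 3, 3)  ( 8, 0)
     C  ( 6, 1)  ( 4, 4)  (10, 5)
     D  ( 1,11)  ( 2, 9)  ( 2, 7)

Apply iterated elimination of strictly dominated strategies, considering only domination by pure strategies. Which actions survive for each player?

P1 drop B (C beats it: P:6>3 Q:4>3 R:10>8)
P1 drop D (C beats it: P:6>1 Q:4>2 R:10>2)
P2 drop P (Q beats it: A:12>9 C:4>1)
P1→{A,C} P2→{Q,R}

IESDS → P1:{A,C} P2:{Q,R}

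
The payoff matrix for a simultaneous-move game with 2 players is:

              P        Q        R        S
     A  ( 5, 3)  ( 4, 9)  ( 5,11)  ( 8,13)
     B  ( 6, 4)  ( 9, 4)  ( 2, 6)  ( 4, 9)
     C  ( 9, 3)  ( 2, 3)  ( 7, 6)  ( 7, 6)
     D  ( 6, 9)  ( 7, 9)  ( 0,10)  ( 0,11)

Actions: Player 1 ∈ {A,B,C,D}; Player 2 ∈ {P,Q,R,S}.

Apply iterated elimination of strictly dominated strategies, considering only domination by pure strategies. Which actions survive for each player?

IESDS → P1:{A,C} P2:{R,S}

P2 drop P (R beats it: A:11>3 B:6>4 C:6>3 D:10>9)
P1 drop D (B beats it: Q:9>7 R:2>0 S:4>0)
P2 drop Q (R beats it: A:11>9 B:6>4 C:6>3)
P1 drop B (A beats it: R:5>2 S:8>4)
P1→{A,C} P2→{R,S}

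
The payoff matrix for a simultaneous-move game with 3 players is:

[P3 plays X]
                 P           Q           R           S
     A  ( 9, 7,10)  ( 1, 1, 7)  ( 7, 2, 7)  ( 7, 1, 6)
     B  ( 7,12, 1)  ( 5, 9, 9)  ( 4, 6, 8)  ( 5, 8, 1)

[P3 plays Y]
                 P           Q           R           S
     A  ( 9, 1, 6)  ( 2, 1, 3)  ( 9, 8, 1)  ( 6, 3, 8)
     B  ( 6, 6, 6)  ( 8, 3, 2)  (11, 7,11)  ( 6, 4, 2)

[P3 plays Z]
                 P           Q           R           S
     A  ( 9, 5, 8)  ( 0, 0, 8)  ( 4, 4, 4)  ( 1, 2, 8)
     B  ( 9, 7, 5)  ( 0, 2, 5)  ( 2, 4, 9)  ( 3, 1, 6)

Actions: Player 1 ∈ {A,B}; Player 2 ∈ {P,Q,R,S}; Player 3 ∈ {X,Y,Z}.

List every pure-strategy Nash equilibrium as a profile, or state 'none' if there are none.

(A,P,X): NE
(A,P,Y): not NE [P2→R gives 8>1; P3→X gives 10>6]
(A,P,Z): not NE [P3→X gives 10>8]
(A,Q,X): not NE [P1→B gives 5>1; P2→P gives 7>1; P3→Z gives 8>7]
(A,Q,Y): not NE [P1→B gives 8>2; P2→R gives 8>1; P3→Z gives 8>3]
(A,Q,Z): not NE [P2→P gives 5>0]
(A,R,X): not NE [P2→P gives 7>2]
(A,R,Y): not NE [P1→B gives 11>9; P3→X gives 7>1]
(A,R,Z): not NE [P2→P gives 5>4; P3→X gives 7>4]
(A,S,X): not NE [P2→P gives 7>1; P3→Z gives 8>6]
(A,S,Y): not NE [P2→R gives 8>3]
(A,S,Z): not NE [P1→B gives 3>1; P2→P gives 5>2]
(B,P,X): not NE [P1→A gives 9>7; P3→Y gives 6>1]
(B,P,Y): not NE [P1→A gives 9>6; P2→R gives 7>6]
(B,P,Z): not NE [P3→Y gives 6>5]
(B,Q,X): not NE [P2→P gives 12>9]
(B,Q,Y): not NE [P2→R gives 7>3; P3→X gives 9>2]
(B,Q,Z): not NE [P2→P gives 7>2; P3→X gives 9>5]
(B,R,X): not NE [P1→A gives 7>4; P2→P gives 12>6; P3→Y gives 11>8]
(B,R,Y): NE
(B,R,Z): not NE [P1→A gives 4>2; P2→P gives 7>4; P3→Y gives 11>9]
(B,S,X): not NE [P1→A gives 7>5; P2→P gives 12>8; P3→Z gives 6>1]
(B,S,Y): not NE [P2→R gives 7>4; P3→Z gives 6>2]
(B,S,Z): not NE [P2→P gives 7>1]

PSNE = {(A,P,X), (B,R,Y)}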